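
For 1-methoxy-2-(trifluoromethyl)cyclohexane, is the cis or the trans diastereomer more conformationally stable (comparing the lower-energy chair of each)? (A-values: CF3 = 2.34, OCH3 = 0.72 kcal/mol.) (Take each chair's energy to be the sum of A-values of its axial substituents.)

At 1,2 positions (parity opposite): cis → (a,e or e,a); trans → (e,e or a,a).
Best chair for cis: E = 0.72 kcal/mol; best chair for trans: E = 0.00 kcal/mol.
The trans isomer is lower by 0.72 kcal/mol.

trans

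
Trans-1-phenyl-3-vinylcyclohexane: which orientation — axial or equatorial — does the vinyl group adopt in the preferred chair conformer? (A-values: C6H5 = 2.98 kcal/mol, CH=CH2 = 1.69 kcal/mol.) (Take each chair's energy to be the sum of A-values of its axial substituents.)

axial

C1 and C3 have the same parity, so for the trans isomer the two substituents are one axial and one equatorial in each chair.
Chair I (phenyl axial, vinyl equatorial): E = 2.98 kcal/mol.
Chair II (phenyl equatorial, vinyl axial): E = 1.69 kcal/mol.
Chair II is the more stable (lower-energy) conformer, and in that chair the vinyl group is axial.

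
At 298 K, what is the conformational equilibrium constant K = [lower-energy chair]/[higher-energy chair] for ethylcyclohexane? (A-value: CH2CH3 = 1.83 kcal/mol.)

One chair has the ethyl group axial (E = 1.83 kcal/mol) and the other has it equatorial (E = 0).
ΔG = 1.83 kcal/mol between the two chairs.
K = exp(ΔG/RT) with R = 1.987×10⁻³ kcal mol⁻¹ K⁻¹ and T = 298 K gives K ≈ 22.

K ≈ 22.0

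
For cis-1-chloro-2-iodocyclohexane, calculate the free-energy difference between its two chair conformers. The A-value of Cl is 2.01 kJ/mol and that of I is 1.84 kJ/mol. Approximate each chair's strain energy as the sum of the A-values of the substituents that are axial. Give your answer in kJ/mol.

C1 and C2 have opposite parity, so for the cis isomer the two substituents are one axial and one equatorial in each chair.
Chair I (chloro axial, iodo equatorial): E = 2.01 kJ/mol.
Chair II (chloro equatorial, iodo axial): E = 1.84 kJ/mol.
ΔE = 2.01 − 1.84 = 0.17 kJ/mol; chair II is more stable.

0.17 kJ/mol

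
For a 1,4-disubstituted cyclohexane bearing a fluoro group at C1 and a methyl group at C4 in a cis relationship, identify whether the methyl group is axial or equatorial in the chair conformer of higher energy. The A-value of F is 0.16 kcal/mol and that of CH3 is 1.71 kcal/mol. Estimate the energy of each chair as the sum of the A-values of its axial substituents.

C1 and C4 have opposite parity, so for the cis isomer the two substituents are one axial and one equatorial in each chair.
Chair I (fluoro axial, methyl equatorial): E = 0.16 kcal/mol.
Chair II (fluoro equatorial, methyl axial): E = 1.71 kcal/mol.
Chair II is the less stable (higher-energy) conformer, and in that chair the methyl group is axial.

axial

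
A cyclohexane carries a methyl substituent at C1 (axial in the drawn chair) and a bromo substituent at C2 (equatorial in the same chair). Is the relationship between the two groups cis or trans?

cis

C1 and C2 have opposite parity, so their axial bonds point in opposite directions.
With opposite-parity carbons, two substituents on the same face are one axial and one equatorial; opposite faces give both axial or both equatorial.
Here the groups are axial/equatorial → same face → cis.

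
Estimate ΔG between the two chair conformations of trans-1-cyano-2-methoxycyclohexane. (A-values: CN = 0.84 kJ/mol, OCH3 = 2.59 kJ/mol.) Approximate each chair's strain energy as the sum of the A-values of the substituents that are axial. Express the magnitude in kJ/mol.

3.43 kJ/mol

C1 and C2 have opposite parity, so for the trans isomer the two substituents are e,e in one chair and a,a in the other.
Chair I (cyano axial, methoxy axial): E = 3.43 kJ/mol.
Chair II (cyano equatorial, methoxy equatorial): E = 0.00 kJ/mol.
ΔE = 3.43 − 0.00 = 3.43 kJ/mol; chair II is more stable.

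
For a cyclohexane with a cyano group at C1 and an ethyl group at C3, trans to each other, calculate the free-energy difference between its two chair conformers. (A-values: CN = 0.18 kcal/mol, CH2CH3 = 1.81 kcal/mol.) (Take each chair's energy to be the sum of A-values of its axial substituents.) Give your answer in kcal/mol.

C1 and C3 have the same parity, so for the trans isomer the two substituents are one axial and one equatorial in each chair.
Chair I (cyano axial, ethyl equatorial): E = 0.18 kcal/mol.
Chair II (cyano equatorial, ethyl axial): E = 1.81 kcal/mol.
ΔE = 1.81 − 0.18 = 1.63 kcal/mol; chair I is more stable.

1.63 kcal/mol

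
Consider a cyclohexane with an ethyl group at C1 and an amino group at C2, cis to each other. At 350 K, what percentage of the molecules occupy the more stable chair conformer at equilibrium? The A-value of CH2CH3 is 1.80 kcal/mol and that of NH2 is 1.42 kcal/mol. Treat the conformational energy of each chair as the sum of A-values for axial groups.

C1 and C2 have opposite parity, so for the cis isomer the two substituents are one axial and one equatorial in each chair.
Chair I (ethyl axial, amino equatorial): E = 1.80 kcal/mol; chair II (ethyl equatorial, amino axial): E = 1.42 kcal/mol.
ΔG = 0.38 kcal/mol between the two chairs.
K = exp(ΔG/RT) with R = 1.987×10⁻³ kcal mol⁻¹ K⁻¹ and T = 350 K gives K ≈ 1.73.
Fraction in the lower-energy chair = K/(K+1) = 63.3%.

63.3%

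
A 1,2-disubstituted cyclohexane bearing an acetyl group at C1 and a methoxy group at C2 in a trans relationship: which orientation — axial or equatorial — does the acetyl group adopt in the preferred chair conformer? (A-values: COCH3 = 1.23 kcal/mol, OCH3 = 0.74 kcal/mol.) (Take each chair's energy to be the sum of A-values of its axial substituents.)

C1 and C2 have opposite parity, so for the trans isomer the two substituents are e,e in one chair and a,a in the other.
Chair I (acetyl axial, methoxy axial): E = 1.97 kcal/mol.
Chair II (acetyl equatorial, methoxy equatorial): E = 0.00 kcal/mol.
Chair II is the more stable (lower-energy) conformer, and in that chair the acetyl group is equatorial.

equatorial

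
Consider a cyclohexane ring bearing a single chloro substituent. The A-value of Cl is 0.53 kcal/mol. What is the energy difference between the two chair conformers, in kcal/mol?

0.53 kcal/mol

A monosubstituted cyclohexane has one chair with the chloro group axial (E = A = 0.53 kcal/mol) and one with it equatorial (E = 0).
ΔE = 0.53 − 0 = 0.53 kcal/mol.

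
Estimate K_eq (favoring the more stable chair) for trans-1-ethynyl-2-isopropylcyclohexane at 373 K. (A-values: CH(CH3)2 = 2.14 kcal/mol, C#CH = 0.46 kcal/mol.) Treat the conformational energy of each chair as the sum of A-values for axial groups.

K ≈ 33.4

C1 and C2 have opposite parity, so for the trans isomer the two substituents are e,e in one chair and a,a in the other.
Chair I (isopropyl axial, ethynyl axial): E = 2.60 kcal/mol; chair II (isopropyl equatorial, ethynyl equatorial): E = 0.00 kcal/mol.
ΔG = 2.60 kcal/mol between the two chairs.
K = exp(ΔG/RT) with R = 1.987×10⁻³ kcal mol⁻¹ K⁻¹ and T = 373 K gives K ≈ 33.4.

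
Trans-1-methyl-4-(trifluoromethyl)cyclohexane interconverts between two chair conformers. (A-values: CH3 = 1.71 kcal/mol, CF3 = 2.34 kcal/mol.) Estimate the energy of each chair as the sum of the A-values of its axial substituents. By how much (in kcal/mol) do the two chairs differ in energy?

4.05 kcal/mol

C1 and C4 have opposite parity, so for the trans isomer the two substituents are e,e in one chair and a,a in the other.
Chair I (methyl axial, trifluoromethyl axial): E = 4.05 kcal/mol.
Chair II (methyl equatorial, trifluoromethyl equatorial): E = 0.00 kcal/mol.
ΔE = 4.05 − 0.00 = 4.05 kcal/mol; chair II is more stable.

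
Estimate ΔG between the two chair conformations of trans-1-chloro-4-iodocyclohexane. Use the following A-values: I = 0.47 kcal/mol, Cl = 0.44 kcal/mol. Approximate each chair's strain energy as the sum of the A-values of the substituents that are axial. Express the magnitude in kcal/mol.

0.91 kcal/mol

C1 and C4 have opposite parity, so for the trans isomer the two substituents are e,e in one chair and a,a in the other.
Chair I (iodo axial, chloro axial): E = 0.91 kcal/mol.
Chair II (iodo equatorial, chloro equatorial): E = 0.00 kcal/mol.
ΔE = 0.91 − 0.00 = 0.91 kcal/mol; chair II is more stable.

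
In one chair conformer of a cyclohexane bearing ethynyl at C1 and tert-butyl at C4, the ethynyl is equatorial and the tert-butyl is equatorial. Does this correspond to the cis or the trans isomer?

C1 and C4 have opposite parity, so their axial bonds point in opposite directions.
With opposite-parity carbons, two substituents on the same face are one axial and one equatorial; opposite faces give both axial or both equatorial.
Here the groups are equatorial/equatorial → opposite face → trans.

trans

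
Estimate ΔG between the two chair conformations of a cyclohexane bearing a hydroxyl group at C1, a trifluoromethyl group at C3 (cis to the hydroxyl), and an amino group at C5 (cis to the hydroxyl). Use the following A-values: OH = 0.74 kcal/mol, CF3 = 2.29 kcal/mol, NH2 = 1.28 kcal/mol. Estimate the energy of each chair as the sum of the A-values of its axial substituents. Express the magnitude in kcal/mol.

4.31 kcal/mol

Chair I (hydroxyl axial, trifluoromethyl axial, amino axial): E = 4.31 kcal/mol.
Chair II (hydroxyl equatorial, trifluoromethyl equatorial, amino equatorial): E = 0.00 kcal/mol.
ΔE = 4.31 − 0.00 = 4.31 kcal/mol; chair II is more stable.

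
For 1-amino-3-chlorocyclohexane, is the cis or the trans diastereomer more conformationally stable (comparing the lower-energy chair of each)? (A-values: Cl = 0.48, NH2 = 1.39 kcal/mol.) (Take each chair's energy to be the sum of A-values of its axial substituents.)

cis

At 1,3 positions (parity same): cis → (e,e or a,a); trans → (a,e or e,a).
Best chair for cis: E = 0.00 kcal/mol; best chair for trans: E = 0.48 kcal/mol.
The cis isomer is lower by 0.48 kcal/mol.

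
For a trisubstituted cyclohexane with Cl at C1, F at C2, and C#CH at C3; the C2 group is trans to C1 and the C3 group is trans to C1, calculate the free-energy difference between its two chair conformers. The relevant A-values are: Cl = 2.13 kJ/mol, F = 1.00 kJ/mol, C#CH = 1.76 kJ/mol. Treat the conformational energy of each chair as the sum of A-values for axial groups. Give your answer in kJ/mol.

1.37 kJ/mol

Chair I (chloro axial, fluoro axial, ethynyl equatorial): E = 3.13 kJ/mol.
Chair II (chloro equatorial, fluoro equatorial, ethynyl axial): E = 1.76 kJ/mol.
ΔE = 3.13 − 1.76 = 1.37 kJ/mol; chair II is more stable.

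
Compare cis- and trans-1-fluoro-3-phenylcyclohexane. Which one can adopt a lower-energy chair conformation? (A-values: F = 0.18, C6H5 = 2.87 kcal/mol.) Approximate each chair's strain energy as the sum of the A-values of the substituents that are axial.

cis

At 1,3 positions (parity same): cis → (e,e or a,a); trans → (a,e or e,a).
Best chair for cis: E = 0.00 kcal/mol; best chair for trans: E = 0.18 kcal/mol.
The cis isomer is lower by 0.18 kcal/mol.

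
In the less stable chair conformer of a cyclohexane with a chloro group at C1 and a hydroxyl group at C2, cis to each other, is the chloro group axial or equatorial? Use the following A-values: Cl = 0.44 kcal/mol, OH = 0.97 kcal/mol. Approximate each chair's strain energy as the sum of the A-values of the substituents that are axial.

C1 and C2 have opposite parity, so for the cis isomer the two substituents are one axial and one equatorial in each chair.
Chair I (chloro axial, hydroxyl equatorial): E = 0.44 kcal/mol.
Chair II (chloro equatorial, hydroxyl axial): E = 0.97 kcal/mol.
Chair II is the less stable (higher-energy) conformer, and in that chair the chloro group is equatorial.

equatorial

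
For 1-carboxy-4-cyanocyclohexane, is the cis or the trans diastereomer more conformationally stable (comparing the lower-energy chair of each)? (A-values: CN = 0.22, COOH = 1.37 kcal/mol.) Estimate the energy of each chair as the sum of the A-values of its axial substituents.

trans

At 1,4 positions (parity opposite): cis → (a,e or e,a); trans → (e,e or a,a).
Best chair for cis: E = 0.22 kcal/mol; best chair for trans: E = 0.00 kcal/mol.
The trans isomer is lower by 0.22 kcal/mol.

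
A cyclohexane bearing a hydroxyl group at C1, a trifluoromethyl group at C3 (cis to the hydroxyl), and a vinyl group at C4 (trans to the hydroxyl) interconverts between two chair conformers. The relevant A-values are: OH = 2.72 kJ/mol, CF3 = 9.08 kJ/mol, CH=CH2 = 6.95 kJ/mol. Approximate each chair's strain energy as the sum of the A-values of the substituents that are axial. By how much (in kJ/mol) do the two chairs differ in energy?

Chair I (hydroxyl axial, trifluoromethyl axial, vinyl axial): E = 18.75 kJ/mol.
Chair II (hydroxyl equatorial, trifluoromethyl equatorial, vinyl equatorial): E = 0.00 kJ/mol.
ΔE = 18.75 − 0.00 = 18.75 kJ/mol; chair II is more stable.

18.75 kJ/mol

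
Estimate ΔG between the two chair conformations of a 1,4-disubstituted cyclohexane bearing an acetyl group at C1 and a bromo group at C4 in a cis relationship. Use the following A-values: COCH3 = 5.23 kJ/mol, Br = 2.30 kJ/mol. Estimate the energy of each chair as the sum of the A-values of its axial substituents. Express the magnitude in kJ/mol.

C1 and C4 have opposite parity, so for the cis isomer the two substituents are one axial and one equatorial in each chair.
Chair I (acetyl axial, bromo equatorial): E = 5.23 kJ/mol.
Chair II (acetyl equatorial, bromo axial): E = 2.30 kJ/mol.
ΔE = 5.23 − 2.30 = 2.93 kJ/mol; chair II is more stable.

2.93 kJ/mol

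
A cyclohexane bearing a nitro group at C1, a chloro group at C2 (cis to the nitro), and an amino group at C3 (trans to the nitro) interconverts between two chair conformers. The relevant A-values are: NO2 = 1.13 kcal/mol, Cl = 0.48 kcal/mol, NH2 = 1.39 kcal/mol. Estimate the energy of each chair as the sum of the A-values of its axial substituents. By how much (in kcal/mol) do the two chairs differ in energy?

0.74 kcal/mol

Chair I (nitro axial, chloro equatorial, amino equatorial): E = 1.13 kcal/mol.
Chair II (nitro equatorial, chloro axial, amino axial): E = 1.87 kcal/mol.
ΔE = 1.87 − 1.13 = 0.74 kcal/mol; chair I is more stable.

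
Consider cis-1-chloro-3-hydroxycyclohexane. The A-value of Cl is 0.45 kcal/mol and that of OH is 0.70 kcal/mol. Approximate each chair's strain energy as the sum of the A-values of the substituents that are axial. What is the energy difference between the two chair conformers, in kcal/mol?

C1 and C3 have the same parity, so for the cis isomer the two substituents are e,e in one chair and a,a in the other.
Chair I (chloro axial, hydroxyl axial): E = 1.15 kcal/mol.
Chair II (chloro equatorial, hydroxyl equatorial): E = 0.00 kcal/mol.
ΔE = 1.15 − 0.00 = 1.15 kcal/mol; chair II is more stable.

1.15 kcal/mol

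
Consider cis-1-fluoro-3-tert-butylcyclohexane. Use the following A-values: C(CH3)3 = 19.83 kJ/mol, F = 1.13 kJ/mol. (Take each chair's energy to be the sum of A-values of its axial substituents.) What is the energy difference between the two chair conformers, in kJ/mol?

C1 and C3 have the same parity, so for the cis isomer the two substituents are e,e in one chair and a,a in the other.
Chair I (tert-butyl axial, fluoro axial): E = 20.96 kJ/mol.
Chair II (tert-butyl equatorial, fluoro equatorial): E = 0.00 kJ/mol.
ΔE = 20.96 − 0.00 = 20.96 kJ/mol; chair II is more stable.

20.96 kJ/mol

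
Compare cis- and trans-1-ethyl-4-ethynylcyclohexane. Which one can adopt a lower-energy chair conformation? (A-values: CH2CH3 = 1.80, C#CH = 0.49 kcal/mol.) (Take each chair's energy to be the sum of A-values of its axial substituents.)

At 1,4 positions (parity opposite): cis → (a,e or e,a); trans → (e,e or a,a).
Best chair for cis: E = 0.49 kcal/mol; best chair for trans: E = 0.00 kcal/mol.
The trans isomer is lower by 0.49 kcal/mol.

trans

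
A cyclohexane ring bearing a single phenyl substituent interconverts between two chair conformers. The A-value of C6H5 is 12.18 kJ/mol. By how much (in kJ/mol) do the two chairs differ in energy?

A monosubstituted cyclohexane has one chair with the phenyl group axial (E = A = 12.18 kJ/mol) and one with it equatorial (E = 0).
ΔE = 12.18 − 0 = 12.18 kJ/mol.

12.18 kJ/mol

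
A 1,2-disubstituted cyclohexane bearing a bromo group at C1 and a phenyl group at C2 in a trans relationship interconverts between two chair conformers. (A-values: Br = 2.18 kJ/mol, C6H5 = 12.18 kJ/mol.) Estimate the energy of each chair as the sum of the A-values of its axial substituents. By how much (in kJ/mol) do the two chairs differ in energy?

C1 and C2 have opposite parity, so for the trans isomer the two substituents are e,e in one chair and a,a in the other.
Chair I (bromo axial, phenyl axial): E = 14.36 kJ/mol.
Chair II (bromo equatorial, phenyl equatorial): E = 0.00 kJ/mol.
ΔE = 14.36 − 0.00 = 14.36 kJ/mol; chair II is more stable.

14.36 kJ/mol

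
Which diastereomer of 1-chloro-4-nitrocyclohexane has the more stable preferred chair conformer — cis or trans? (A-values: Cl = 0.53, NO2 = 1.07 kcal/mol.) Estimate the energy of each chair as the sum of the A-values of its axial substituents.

trans

At 1,4 positions (parity opposite): cis → (a,e or e,a); trans → (e,e or a,a).
Best chair for cis: E = 0.53 kcal/mol; best chair for trans: E = 0.00 kcal/mol.
The trans isomer is lower by 0.53 kcal/mol.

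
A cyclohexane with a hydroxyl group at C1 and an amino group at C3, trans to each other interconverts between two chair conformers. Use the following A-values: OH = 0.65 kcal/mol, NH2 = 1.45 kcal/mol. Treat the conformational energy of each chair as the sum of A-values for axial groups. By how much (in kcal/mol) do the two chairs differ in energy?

C1 and C3 have the same parity, so for the trans isomer the two substituents are one axial and one equatorial in each chair.
Chair I (hydroxyl axial, amino equatorial): E = 0.65 kcal/mol.
Chair II (hydroxyl equatorial, amino axial): E = 1.45 kcal/mol.
ΔE = 1.45 − 0.65 = 0.80 kcal/mol; chair I is more stable.

0.80 kcal/mol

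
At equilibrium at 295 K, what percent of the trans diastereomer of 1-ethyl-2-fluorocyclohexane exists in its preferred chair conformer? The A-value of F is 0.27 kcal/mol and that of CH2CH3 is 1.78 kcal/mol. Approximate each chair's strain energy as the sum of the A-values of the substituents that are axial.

97.1%

C1 and C2 have opposite parity, so for the trans isomer the two substituents are e,e in one chair and a,a in the other.
Chair I (fluoro axial, ethyl axial): E = 2.05 kcal/mol; chair II (fluoro equatorial, ethyl equatorial): E = 0.00 kcal/mol.
ΔG = 2.05 kcal/mol between the two chairs.
K = exp(ΔG/RT) with R = 1.987×10⁻³ kcal mol⁻¹ K⁻¹ and T = 295 K gives K ≈ 33.
Fraction in the lower-energy chair = K/(K+1) = 97.1%.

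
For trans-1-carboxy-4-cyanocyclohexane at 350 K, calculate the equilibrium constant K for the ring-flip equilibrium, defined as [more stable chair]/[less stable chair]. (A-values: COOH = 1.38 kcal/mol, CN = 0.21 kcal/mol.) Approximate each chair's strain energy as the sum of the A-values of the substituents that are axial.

C1 and C4 have opposite parity, so for the trans isomer the two substituents are e,e in one chair and a,a in the other.
Chair I (carboxyl axial, cyano axial): E = 1.59 kcal/mol; chair II (carboxyl equatorial, cyano equatorial): E = 0.00 kcal/mol.
ΔG = 1.59 kcal/mol between the two chairs.
K = exp(ΔG/RT) with R = 1.987×10⁻³ kcal mol⁻¹ K⁻¹ and T = 350 K gives K ≈ 9.84.

K ≈ 9.84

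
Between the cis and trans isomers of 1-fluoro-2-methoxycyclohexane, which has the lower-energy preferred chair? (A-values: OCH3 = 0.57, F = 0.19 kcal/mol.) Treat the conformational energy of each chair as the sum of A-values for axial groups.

trans

At 1,2 positions (parity opposite): cis → (a,e or e,a); trans → (e,e or a,a).
Best chair for cis: E = 0.19 kcal/mol; best chair for trans: E = 0.00 kcal/mol.
The trans isomer is lower by 0.19 kcal/mol.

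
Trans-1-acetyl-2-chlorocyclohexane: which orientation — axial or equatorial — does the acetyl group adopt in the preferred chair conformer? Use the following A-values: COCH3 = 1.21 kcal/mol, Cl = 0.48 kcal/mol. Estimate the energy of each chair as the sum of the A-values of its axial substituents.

equatorial

C1 and C2 have opposite parity, so for the trans isomer the two substituents are e,e in one chair and a,a in the other.
Chair I (acetyl axial, chloro axial): E = 1.69 kcal/mol.
Chair II (acetyl equatorial, chloro equatorial): E = 0.00 kcal/mol.
Chair II is the more stable (lower-energy) conformer, and in that chair the acetyl group is equatorial.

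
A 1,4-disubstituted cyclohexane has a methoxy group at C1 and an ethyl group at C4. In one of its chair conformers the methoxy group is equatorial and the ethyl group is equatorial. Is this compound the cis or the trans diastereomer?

trans

C1 and C4 have opposite parity, so their axial bonds point in opposite directions.
With opposite-parity carbons, two substituents on the same face are one axial and one equatorial; opposite faces give both axial or both equatorial.
Here the groups are equatorial/equatorial → opposite face → trans.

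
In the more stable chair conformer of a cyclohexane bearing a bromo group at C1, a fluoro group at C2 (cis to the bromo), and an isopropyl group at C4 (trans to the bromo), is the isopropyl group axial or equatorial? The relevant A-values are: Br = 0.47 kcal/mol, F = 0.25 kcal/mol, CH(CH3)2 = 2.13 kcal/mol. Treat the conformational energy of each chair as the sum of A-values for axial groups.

Chair I (bromo axial, fluoro equatorial, isopropyl axial): E = 2.60 kcal/mol.
Chair II (bromo equatorial, fluoro axial, isopropyl equatorial): E = 0.25 kcal/mol.
Chair II is the more stable (lower-energy) conformer, and in that chair the isopropyl group is equatorial.

equatorial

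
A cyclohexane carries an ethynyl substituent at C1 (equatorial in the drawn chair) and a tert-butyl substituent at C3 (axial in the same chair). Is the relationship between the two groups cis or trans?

C1 and C3 have the same parity, so their axial bonds point in the same direction.
With same-parity carbons, two substituents on the same face are both axial or both equatorial; opposite faces give one of each.
Here the groups are equatorial/axial → opposite face → trans.

trans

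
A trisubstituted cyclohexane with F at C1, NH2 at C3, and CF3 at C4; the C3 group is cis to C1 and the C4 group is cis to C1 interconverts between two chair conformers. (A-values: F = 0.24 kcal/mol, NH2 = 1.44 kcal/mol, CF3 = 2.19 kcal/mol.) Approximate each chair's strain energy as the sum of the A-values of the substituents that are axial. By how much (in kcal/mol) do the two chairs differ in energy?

Chair I (fluoro axial, amino axial, trifluoromethyl equatorial): E = 1.68 kcal/mol.
Chair II (fluoro equatorial, amino equatorial, trifluoromethyl axial): E = 2.19 kcal/mol.
ΔE = 2.19 − 1.68 = 0.51 kcal/mol; chair I is more stable.

0.51 kcal/mol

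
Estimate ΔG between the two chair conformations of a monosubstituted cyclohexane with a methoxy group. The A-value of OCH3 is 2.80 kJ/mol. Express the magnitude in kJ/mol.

A monosubstituted cyclohexane has one chair with the methoxy group axial (E = A = 2.80 kJ/mol) and one with it equatorial (E = 0).
ΔE = 2.80 − 0 = 2.80 kJ/mol.

2.80 kJ/mol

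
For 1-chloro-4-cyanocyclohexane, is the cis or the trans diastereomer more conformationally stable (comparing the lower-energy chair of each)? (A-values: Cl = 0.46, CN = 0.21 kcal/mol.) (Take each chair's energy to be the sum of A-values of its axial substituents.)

trans

At 1,4 positions (parity opposite): cis → (a,e or e,a); trans → (e,e or a,a).
Best chair for cis: E = 0.21 kcal/mol; best chair for trans: E = 0.00 kcal/mol.
The trans isomer is lower by 0.21 kcal/mol.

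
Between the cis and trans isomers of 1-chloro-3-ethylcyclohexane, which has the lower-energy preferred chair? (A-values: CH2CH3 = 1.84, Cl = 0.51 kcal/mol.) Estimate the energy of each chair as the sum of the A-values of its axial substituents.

cis

At 1,3 positions (parity same): cis → (e,e or a,a); trans → (a,e or e,a).
Best chair for cis: E = 0.00 kcal/mol; best chair for trans: E = 0.51 kcal/mol.
The cis isomer is lower by 0.51 kcal/mol.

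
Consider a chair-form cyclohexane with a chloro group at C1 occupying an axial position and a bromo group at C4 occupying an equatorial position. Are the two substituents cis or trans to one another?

cis

C1 and C4 have opposite parity, so their axial bonds point in opposite directions.
With opposite-parity carbons, two substituents on the same face are one axial and one equatorial; opposite faces give both axial or both equatorial.
Here the groups are axial/equatorial → same face → cis.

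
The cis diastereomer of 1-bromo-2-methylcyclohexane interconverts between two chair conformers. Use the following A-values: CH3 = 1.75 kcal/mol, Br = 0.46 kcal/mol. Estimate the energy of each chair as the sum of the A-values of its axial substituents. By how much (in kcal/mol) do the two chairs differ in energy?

C1 and C2 have opposite parity, so for the cis isomer the two substituents are one axial and one equatorial in each chair.
Chair I (methyl axial, bromo equatorial): E = 1.75 kcal/mol.
Chair II (methyl equatorial, bromo axial): E = 0.46 kcal/mol.
ΔE = 1.75 − 0.46 = 1.29 kcal/mol; chair II is more stable.

1.29 kcal/mol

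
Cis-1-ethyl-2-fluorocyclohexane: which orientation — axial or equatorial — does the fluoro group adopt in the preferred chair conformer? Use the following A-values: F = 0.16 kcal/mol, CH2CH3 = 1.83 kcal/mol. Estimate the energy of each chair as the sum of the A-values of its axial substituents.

axial

C1 and C2 have opposite parity, so for the cis isomer the two substituents are one axial and one equatorial in each chair.
Chair I (fluoro axial, ethyl equatorial): E = 0.16 kcal/mol.
Chair II (fluoro equatorial, ethyl axial): E = 1.83 kcal/mol.
Chair I is the more stable (lower-energy) conformer, and in that chair the fluoro group is axial.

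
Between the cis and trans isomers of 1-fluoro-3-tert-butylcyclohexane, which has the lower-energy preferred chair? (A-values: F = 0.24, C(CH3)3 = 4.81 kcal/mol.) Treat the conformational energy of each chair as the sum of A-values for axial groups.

cis

At 1,3 positions (parity same): cis → (e,e or a,a); trans → (a,e or e,a).
Best chair for cis: E = 0.00 kcal/mol; best chair for trans: E = 0.24 kcal/mol.
The cis isomer is lower by 0.24 kcal/mol.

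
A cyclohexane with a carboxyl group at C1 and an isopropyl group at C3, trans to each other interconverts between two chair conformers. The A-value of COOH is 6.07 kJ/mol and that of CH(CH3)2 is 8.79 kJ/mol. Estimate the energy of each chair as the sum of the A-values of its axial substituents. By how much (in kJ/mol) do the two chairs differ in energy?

2.72 kJ/mol

C1 and C3 have the same parity, so for the trans isomer the two substituents are one axial and one equatorial in each chair.
Chair I (carboxyl axial, isopropyl equatorial): E = 6.07 kJ/mol.
Chair II (carboxyl equatorial, isopropyl axial): E = 8.79 kJ/mol.
ΔE = 8.79 − 6.07 = 2.72 kJ/mol; chair I is more stable.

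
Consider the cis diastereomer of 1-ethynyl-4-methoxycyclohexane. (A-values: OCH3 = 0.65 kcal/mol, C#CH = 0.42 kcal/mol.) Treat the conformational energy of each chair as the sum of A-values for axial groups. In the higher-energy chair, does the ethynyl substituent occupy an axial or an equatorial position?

C1 and C4 have opposite parity, so for the cis isomer the two substituents are one axial and one equatorial in each chair.
Chair I (methoxy axial, ethynyl equatorial): E = 0.65 kcal/mol.
Chair II (methoxy equatorial, ethynyl axial): E = 0.42 kcal/mol.
Chair I is the less stable (higher-energy) conformer, and in that chair the ethynyl group is equatorial.

equatorial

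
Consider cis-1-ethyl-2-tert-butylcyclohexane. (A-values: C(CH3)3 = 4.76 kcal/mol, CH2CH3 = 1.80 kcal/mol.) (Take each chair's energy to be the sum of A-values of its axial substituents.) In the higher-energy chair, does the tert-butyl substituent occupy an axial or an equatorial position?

axial

C1 and C2 have opposite parity, so for the cis isomer the two substituents are one axial and one equatorial in each chair.
Chair I (tert-butyl axial, ethyl equatorial): E = 4.76 kcal/mol.
Chair II (tert-butyl equatorial, ethyl axial): E = 1.80 kcal/mol.
Chair I is the less stable (higher-energy) conformer, and in that chair the tert-butyl group is axial.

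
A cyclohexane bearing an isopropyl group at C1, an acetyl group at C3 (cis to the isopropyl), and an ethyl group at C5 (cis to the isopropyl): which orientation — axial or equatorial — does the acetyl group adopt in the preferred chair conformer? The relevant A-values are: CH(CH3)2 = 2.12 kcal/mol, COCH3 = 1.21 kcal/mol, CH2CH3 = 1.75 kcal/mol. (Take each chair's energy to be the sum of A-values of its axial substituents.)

equatorial

Chair I (isopropyl axial, acetyl axial, ethyl axial): E = 5.08 kcal/mol.
Chair II (isopropyl equatorial, acetyl equatorial, ethyl equatorial): E = 0.00 kcal/mol.
Chair II is the more stable (lower-energy) conformer, and in that chair the acetyl group is equatorial.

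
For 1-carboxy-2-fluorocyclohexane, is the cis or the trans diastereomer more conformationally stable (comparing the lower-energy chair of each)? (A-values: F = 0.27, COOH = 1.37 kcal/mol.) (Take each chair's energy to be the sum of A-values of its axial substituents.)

At 1,2 positions (parity opposite): cis → (a,e or e,a); trans → (e,e or a,a).
Best chair for cis: E = 0.27 kcal/mol; best chair for trans: E = 0.00 kcal/mol.
The trans isomer is lower by 0.27 kcal/mol.

trans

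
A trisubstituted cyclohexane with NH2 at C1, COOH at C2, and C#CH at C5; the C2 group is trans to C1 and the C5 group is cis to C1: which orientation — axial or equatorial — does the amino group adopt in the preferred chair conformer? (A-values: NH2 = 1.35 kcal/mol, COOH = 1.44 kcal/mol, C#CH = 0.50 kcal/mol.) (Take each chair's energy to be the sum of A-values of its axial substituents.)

equatorial

Chair I (amino axial, carboxyl axial, ethynyl axial): E = 3.29 kcal/mol.
Chair II (amino equatorial, carboxyl equatorial, ethynyl equatorial): E = 0.00 kcal/mol.
Chair II is the more stable (lower-energy) conformer, and in that chair the amino group is equatorial.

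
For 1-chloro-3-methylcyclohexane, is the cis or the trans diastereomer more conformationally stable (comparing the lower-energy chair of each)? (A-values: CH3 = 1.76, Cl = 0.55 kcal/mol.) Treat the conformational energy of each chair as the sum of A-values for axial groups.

cis

At 1,3 positions (parity same): cis → (e,e or a,a); trans → (a,e or e,a).
Best chair for cis: E = 0.00 kcal/mol; best chair for trans: E = 0.55 kcal/mol.
The cis isomer is lower by 0.55 kcal/mol.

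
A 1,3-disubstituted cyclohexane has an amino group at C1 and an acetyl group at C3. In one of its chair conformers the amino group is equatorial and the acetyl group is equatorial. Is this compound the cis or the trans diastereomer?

cis

C1 and C3 have the same parity, so their axial bonds point in the same direction.
With same-parity carbons, two substituents on the same face are both axial or both equatorial; opposite faces give one of each.
Here the groups are equatorial/equatorial → same face → cis.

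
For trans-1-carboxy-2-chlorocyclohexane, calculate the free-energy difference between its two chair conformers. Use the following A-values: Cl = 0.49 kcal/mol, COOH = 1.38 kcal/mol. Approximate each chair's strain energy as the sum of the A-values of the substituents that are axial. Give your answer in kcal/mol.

1.87 kcal/mol

C1 and C2 have opposite parity, so for the trans isomer the two substituents are e,e in one chair and a,a in the other.
Chair I (chloro axial, carboxyl axial): E = 1.87 kcal/mol.
Chair II (chloro equatorial, carboxyl equatorial): E = 0.00 kcal/mol.
ΔE = 1.87 − 0.00 = 1.87 kcal/mol; chair II is more stable.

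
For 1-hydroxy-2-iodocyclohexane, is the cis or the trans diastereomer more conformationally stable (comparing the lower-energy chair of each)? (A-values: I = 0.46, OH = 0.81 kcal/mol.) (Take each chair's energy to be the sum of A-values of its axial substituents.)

trans

At 1,2 positions (parity opposite): cis → (a,e or e,a); trans → (e,e or a,a).
Best chair for cis: E = 0.46 kcal/mol; best chair for trans: E = 0.00 kcal/mol.
The trans isomer is lower by 0.46 kcal/mol.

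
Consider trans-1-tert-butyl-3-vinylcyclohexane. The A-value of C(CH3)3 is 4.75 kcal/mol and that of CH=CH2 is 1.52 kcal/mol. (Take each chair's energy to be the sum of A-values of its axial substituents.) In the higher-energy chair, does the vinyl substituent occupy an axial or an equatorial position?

C1 and C3 have the same parity, so for the trans isomer the two substituents are one axial and one equatorial in each chair.
Chair I (tert-butyl axial, vinyl equatorial): E = 4.75 kcal/mol.
Chair II (tert-butyl equatorial, vinyl axial): E = 1.52 kcal/mol.
Chair I is the less stable (higher-energy) conformer, and in that chair the vinyl group is equatorial.

equatorial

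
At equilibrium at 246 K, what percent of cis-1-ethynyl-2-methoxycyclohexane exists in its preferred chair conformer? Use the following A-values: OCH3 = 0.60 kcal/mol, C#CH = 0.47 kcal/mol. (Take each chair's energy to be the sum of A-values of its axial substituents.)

C1 and C2 have opposite parity, so for the cis isomer the two substituents are one axial and one equatorial in each chair.
Chair I (methoxy axial, ethynyl equatorial): E = 0.60 kcal/mol; chair II (methoxy equatorial, ethynyl axial): E = 0.47 kcal/mol.
ΔG = 0.13 kcal/mol between the two chairs.
K = exp(ΔG/RT) with R = 1.987×10⁻³ kcal mol⁻¹ K⁻¹ and T = 246 K gives K ≈ 1.3.
Fraction in the lower-energy chair = K/(K+1) = 56.6%.

56.6%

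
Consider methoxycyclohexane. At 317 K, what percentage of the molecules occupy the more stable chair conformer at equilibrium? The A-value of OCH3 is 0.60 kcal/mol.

One chair has the methoxy group axial (E = 0.60 kcal/mol) and the other has it equatorial (E = 0).
ΔG = 0.60 kcal/mol between the two chairs.
K = exp(ΔG/RT) with R = 1.987×10⁻³ kcal mol⁻¹ K⁻¹ and T = 317 K gives K ≈ 2.59.
Fraction in the lower-energy chair = K/(K+1) = 72.2%.

72.2%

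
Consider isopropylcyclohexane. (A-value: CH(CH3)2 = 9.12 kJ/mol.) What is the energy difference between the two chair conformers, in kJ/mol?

9.12 kJ/mol

A monosubstituted cyclohexane has one chair with the isopropyl group axial (E = A = 9.12 kJ/mol) and one with it equatorial (E = 0).
ΔE = 9.12 − 0 = 9.12 kJ/mol.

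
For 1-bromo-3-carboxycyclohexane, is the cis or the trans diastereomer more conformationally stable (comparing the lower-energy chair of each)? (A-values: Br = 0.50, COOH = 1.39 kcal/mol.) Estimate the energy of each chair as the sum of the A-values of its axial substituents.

cis

At 1,3 positions (parity same): cis → (e,e or a,a); trans → (a,e or e,a).
Best chair for cis: E = 0.00 kcal/mol; best chair for trans: E = 0.50 kcal/mol.
The cis isomer is lower by 0.50 kcal/mol.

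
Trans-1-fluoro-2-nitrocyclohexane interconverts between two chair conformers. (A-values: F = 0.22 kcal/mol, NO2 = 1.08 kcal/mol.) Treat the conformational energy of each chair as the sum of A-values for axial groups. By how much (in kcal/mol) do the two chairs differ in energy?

C1 and C2 have opposite parity, so for the trans isomer the two substituents are e,e in one chair and a,a in the other.
Chair I (fluoro axial, nitro axial): E = 1.30 kcal/mol.
Chair II (fluoro equatorial, nitro equatorial): E = 0.00 kcal/mol.
ΔE = 1.30 − 0.00 = 1.30 kcal/mol; chair II is more stable.

1.30 kcal/mol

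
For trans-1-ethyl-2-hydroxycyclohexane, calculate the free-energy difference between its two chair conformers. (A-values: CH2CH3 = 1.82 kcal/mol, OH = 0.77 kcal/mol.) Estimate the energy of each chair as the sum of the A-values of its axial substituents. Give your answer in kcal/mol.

2.59 kcal/mol

C1 and C2 have opposite parity, so for the trans isomer the two substituents are e,e in one chair and a,a in the other.
Chair I (ethyl axial, hydroxyl axial): E = 2.59 kcal/mol.
Chair II (ethyl equatorial, hydroxyl equatorial): E = 0.00 kcal/mol.
ΔE = 2.59 − 0.00 = 2.59 kcal/mol; chair II is more stable.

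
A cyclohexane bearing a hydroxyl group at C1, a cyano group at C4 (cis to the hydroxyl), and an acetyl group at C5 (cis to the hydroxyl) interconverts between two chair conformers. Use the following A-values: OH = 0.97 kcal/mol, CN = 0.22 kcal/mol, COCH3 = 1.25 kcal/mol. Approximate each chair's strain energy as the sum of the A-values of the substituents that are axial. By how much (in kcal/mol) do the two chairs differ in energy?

Chair I (hydroxyl axial, cyano equatorial, acetyl axial): E = 2.22 kcal/mol.
Chair II (hydroxyl equatorial, cyano axial, acetyl equatorial): E = 0.22 kcal/mol.
ΔE = 2.22 − 0.22 = 2.00 kcal/mol; chair II is more stable.

2.00 kcal/mol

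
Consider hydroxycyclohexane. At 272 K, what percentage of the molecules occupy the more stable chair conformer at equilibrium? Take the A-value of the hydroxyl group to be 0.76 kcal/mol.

One chair has the hydroxyl group axial (E = 0.76 kcal/mol) and the other has it equatorial (E = 0).
ΔG = 0.76 kcal/mol between the two chairs.
K = exp(ΔG/RT) with R = 1.987×10⁻³ kcal mol⁻¹ K⁻¹ and T = 272 K gives K ≈ 4.08.
Fraction in the lower-energy chair = K/(K+1) = 80.3%.

80.3%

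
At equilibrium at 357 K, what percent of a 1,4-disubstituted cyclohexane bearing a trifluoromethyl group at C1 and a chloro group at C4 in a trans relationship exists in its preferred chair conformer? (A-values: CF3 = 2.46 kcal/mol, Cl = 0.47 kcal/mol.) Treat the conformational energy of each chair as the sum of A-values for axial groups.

98.4%

C1 and C4 have opposite parity, so for the trans isomer the two substituents are e,e in one chair and a,a in the other.
Chair I (trifluoromethyl axial, chloro axial): E = 2.93 kcal/mol; chair II (trifluoromethyl equatorial, chloro equatorial): E = 0.00 kcal/mol.
ΔG = 2.93 kcal/mol between the two chairs.
K = exp(ΔG/RT) with R = 1.987×10⁻³ kcal mol⁻¹ K⁻¹ and T = 357 K gives K ≈ 62.2.
Fraction in the lower-energy chair = K/(K+1) = 98.4%.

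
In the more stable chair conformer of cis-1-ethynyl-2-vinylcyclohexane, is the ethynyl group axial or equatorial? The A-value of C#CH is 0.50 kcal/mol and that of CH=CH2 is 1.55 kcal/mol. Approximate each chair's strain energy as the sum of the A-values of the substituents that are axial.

axial

C1 and C2 have opposite parity, so for the cis isomer the two substituents are one axial and one equatorial in each chair.
Chair I (ethynyl axial, vinyl equatorial): E = 0.50 kcal/mol.
Chair II (ethynyl equatorial, vinyl axial): E = 1.55 kcal/mol.
Chair I is the more stable (lower-energy) conformer, and in that chair the ethynyl group is axial.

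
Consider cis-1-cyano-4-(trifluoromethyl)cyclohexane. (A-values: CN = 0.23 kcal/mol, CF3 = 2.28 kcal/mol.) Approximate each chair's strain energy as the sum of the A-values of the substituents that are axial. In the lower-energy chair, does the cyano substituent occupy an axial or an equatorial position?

C1 and C4 have opposite parity, so for the cis isomer the two substituents are one axial and one equatorial in each chair.
Chair I (cyano axial, trifluoromethyl equatorial): E = 0.23 kcal/mol.
Chair II (cyano equatorial, trifluoromethyl axial): E = 2.28 kcal/mol.
Chair I is the more stable (lower-energy) conformer, and in that chair the cyano group is axial.

axial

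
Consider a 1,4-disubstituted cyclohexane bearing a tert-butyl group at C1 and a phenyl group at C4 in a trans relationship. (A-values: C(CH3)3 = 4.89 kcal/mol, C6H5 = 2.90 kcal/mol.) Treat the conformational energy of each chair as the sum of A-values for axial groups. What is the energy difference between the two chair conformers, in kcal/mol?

7.79 kcal/mol

C1 and C4 have opposite parity, so for the trans isomer the two substituents are e,e in one chair and a,a in the other.
Chair I (tert-butyl axial, phenyl axial): E = 7.79 kcal/mol.
Chair II (tert-butyl equatorial, phenyl equatorial): E = 0.00 kcal/mol.
ΔE = 7.79 − 0.00 = 7.79 kcal/mol; chair II is more stable.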